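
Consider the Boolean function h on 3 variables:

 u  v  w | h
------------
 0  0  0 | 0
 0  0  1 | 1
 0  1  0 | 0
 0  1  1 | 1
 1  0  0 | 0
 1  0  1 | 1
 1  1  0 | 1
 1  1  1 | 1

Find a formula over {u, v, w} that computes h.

h is 0 on only 3 rows — (0,0,0), (0,1,0), (1,0,0). Writing each as a minterm (¬u·¬v·¬w, ¬u·v·¬w, u·¬v·¬w) and OR-ing them characterizes exactly where h=0, so h is the negation of that disjunction.

h(u, v, w) = NOT ((((NOT u AND NOT v) AND NOT w) OR ((NOT u AND v) AND NOT w)) OR ((u AND NOT v) AND NOT w))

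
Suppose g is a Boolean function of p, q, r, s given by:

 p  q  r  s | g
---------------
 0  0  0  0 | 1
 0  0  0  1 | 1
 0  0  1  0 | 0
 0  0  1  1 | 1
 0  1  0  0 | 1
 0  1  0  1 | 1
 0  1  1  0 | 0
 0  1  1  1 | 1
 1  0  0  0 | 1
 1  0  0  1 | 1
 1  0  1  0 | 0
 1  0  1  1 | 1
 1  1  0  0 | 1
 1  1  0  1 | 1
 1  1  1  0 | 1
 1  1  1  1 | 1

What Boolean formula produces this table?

g(p, q, r, s) = NOT (((((NOT p AND NOT q) AND r) AND NOT s) OR (((NOT p AND q) AND r) AND NOT s)) OR (((p AND NOT q) AND r) AND NOT s))

The 0-rows are (0,0,1,0), (0,1,1,0), (1,0,1,0). Take each as a conjunction (¬p·¬q·r·¬s, ¬p·q·r·¬s, p·¬q·r·¬s), form their disjunction, and complement — that gives a formula that is 1 everywhere g is.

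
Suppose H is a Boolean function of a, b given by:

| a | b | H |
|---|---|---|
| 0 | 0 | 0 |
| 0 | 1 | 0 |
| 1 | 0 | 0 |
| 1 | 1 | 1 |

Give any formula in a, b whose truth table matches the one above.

The output is 1 only when every input is 1 — the AND of all inputs.

H(a, b) = a AND b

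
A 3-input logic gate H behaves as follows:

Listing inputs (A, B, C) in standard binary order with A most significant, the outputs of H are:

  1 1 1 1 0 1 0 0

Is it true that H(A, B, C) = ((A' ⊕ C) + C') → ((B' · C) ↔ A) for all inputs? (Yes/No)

Check the formula against H row by row:
  A=0, B=0, C=0: formula gives 1, H = 1 ✓
  A=0, B=0, C=1: formula gives 1, H = 1 ✓
  A=0, B=1, C=0: formula gives 1, H = 1 ✓
  A=0, B=1, C=1: formula gives 1, H = 1 ✓
  A=1, B=0, C=0: formula gives 0, H = 0 ✓
  …and likewise for the remaining 3 rows.
All 8 rows match — the expression computes H exactly.

Yes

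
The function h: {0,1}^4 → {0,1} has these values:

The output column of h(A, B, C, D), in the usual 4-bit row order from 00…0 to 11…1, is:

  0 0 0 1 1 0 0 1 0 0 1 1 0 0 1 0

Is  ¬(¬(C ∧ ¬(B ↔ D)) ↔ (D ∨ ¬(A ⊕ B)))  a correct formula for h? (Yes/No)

No

Test each input against both h and the formula:
  A=0, B=0, C=0, D=0: formula gives 0, h = 0 ✓
  A=0, B=0, C=0, D=1: formula gives 0, h = 0 ✓
  A=0, B=0, C=1, D=0: formula gives 0, h = 0 ✓
  A=0, B=0, C=1, D=1: formula gives 1, h = 1 ✓
  …
  A=0, B=1, C=1, D=1: formula gives 0, but h = 1 ✗
Row (0,1,1,1) is a counterexample, so the formula is not equivalent to h.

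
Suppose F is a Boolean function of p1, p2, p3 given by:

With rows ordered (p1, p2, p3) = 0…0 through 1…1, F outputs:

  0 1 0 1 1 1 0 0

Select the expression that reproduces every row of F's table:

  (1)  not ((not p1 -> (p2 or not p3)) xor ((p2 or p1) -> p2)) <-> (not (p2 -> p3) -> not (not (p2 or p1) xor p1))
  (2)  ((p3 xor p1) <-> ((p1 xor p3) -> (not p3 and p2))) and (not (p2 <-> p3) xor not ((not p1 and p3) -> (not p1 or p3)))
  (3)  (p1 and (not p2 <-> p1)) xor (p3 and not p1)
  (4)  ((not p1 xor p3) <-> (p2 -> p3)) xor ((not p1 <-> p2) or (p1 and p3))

(1) fails at (0,0,0): the formula yields 1, F is 0.
(2) fails at (0,0,1): the formula yields 0, F is 1.
(4) fails at (0,0,0): the formula yields 1, F is 0.
Only (3) survives; checking it on all 8 rows confirms it matches F.

3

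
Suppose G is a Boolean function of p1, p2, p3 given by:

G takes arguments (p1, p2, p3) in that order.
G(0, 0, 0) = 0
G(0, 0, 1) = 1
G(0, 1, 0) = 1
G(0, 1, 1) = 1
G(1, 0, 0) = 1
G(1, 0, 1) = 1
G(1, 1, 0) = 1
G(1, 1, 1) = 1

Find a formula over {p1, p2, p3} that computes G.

The output is 1 whenever at least one input is 1 — the OR of all inputs.

G(p1, p2, p3) = (p1 | p2) | p3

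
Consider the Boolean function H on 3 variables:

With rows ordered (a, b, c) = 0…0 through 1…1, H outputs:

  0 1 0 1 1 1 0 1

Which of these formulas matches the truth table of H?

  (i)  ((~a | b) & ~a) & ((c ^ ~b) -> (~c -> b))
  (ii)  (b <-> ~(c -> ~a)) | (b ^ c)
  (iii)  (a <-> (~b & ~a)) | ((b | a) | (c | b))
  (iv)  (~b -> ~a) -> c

iv

(i): at (0,1,0) it gives 1, but H = 0 — eliminated.
(ii): at (0,0,0) it gives 1, but H = 0 — eliminated.
(iii): at (0,1,0) it gives 1, but H = 0 — eliminated.
That leaves (iv). Evaluating it on every row reproduces the table of H exactly.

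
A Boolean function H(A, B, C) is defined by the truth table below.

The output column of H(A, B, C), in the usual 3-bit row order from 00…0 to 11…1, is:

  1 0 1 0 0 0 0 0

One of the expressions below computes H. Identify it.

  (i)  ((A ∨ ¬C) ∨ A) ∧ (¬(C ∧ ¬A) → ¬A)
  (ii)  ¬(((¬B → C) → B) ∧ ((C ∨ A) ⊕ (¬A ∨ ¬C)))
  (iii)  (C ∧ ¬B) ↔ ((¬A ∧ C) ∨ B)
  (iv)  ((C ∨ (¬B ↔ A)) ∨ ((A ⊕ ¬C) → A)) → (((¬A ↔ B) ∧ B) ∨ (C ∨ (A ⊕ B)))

(ii) disagrees with H on (0,0,0) (formula → 0, table → 1); rule it out.
(iii) disagrees with H on (0,0,1) (formula → 1, table → 0); rule it out.
(iv) disagrees with H on (0,0,1) (formula → 1, table → 0); rule it out.
That leaves (i). Evaluating it on every row reproduces the table of H exactly.

i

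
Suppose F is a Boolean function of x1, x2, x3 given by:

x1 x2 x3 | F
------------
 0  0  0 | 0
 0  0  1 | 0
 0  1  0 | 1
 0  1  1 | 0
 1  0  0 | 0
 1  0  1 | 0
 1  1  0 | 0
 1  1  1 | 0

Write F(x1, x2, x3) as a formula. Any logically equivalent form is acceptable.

F is 1 on exactly one input, (0,1,0), whose minterm is ¬x1·x2·¬x3. So F is just that conjunction.

F(x1, x2, x3) = (x1' · x2) · x3'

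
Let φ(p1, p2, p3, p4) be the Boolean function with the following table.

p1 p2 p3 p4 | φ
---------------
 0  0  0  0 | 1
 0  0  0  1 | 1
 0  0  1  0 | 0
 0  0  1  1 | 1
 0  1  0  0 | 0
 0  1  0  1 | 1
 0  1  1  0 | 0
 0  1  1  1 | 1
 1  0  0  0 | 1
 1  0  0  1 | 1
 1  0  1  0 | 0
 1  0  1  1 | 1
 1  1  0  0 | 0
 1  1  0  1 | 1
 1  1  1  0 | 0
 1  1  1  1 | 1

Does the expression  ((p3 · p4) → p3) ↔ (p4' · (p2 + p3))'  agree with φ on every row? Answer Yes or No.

Test each input against both φ and the formula:
  p1=0, p2=0, p3=0, p4=0: formula gives 1, φ = 1 ✓
  p1=0, p2=0, p3=0, p4=1: formula gives 1, φ = 1 ✓
  p1=0, p2=0, p3=1, p4=0: formula gives 0, φ = 0 ✓
  p1=0, p2=0, p3=1, p4=1: formula gives 1, φ = 1 ✓
  … (the remaining 12 rows also agree.)
All 16 rows match — the expression computes φ exactly.

Yes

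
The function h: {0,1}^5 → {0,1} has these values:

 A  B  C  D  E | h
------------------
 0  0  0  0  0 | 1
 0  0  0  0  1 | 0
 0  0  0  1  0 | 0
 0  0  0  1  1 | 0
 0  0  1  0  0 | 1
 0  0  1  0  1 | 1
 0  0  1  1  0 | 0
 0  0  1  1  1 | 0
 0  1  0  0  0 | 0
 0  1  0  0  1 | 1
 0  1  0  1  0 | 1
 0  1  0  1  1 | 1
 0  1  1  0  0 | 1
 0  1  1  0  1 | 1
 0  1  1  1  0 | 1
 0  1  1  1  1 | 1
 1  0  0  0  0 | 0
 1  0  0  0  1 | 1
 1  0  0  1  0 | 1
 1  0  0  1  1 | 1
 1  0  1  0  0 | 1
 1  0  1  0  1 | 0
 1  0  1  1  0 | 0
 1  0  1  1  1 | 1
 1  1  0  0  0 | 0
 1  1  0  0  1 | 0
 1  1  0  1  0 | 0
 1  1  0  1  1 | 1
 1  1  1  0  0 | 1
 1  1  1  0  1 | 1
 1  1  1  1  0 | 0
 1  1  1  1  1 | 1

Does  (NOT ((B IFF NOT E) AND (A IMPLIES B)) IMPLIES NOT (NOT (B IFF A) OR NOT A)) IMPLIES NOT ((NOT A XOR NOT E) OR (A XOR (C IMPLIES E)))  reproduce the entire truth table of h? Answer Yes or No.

No

Evaluate (NOT ((B IFF NOT E) AND (A IMPLIES B)) IMPLIES NOT (NOT (B IFF A) OR NOT A)) IMPLIES NOT ((NOT A XOR NOT E) OR (A XOR (C IMPLIES E))) on each row and compare to h:
  A=0, B=0, C=0, D=0, E=0: formula gives 1, h = 1 ✓
  A=0, B=0, C=0, D=0, E=1: formula gives 0, h = 0 ✓
  A=0, B=0, C=0, D=1, E=0: formula gives 1, but h = 0 ✗
A single disagreement suffices: at (0,0,0,1,0) they differ, so the formula does not compute h.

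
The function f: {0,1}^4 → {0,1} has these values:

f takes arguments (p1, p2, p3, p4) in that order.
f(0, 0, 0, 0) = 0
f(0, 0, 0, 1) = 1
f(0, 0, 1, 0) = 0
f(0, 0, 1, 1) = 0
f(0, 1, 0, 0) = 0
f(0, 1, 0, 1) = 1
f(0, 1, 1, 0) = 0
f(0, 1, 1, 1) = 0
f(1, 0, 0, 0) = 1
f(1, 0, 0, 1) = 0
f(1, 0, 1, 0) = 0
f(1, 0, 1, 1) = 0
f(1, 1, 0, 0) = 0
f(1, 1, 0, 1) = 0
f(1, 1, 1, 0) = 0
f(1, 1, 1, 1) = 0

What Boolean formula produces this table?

f(p1, p2, p3, p4) = ((((NOT p1 AND NOT p2) AND NOT p3) AND p4) OR (((NOT p1 AND p2) AND NOT p3) AND p4)) OR (((p1 AND NOT p2) AND NOT p3) AND NOT p4)

f=1 on 3 inputs: (0,0,0,1), (0,1,0,1), (1,0,0,0). Reading each as a conjunction of literals (¬p1·¬p2·¬p3·p4, ¬p1·p2·¬p3·p4, p1·¬p2·¬p3·¬p4) and taking the OR gives the canonical DNF.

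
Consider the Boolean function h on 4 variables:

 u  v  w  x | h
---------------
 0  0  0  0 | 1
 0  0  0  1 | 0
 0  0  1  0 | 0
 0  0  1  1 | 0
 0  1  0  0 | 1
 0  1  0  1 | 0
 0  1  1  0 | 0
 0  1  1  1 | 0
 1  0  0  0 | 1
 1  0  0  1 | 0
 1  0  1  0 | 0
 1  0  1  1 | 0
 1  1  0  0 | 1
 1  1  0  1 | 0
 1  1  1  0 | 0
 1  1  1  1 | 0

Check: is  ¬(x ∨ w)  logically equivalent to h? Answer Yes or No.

Check the formula against h row by row:
  u=0, v=0, w=0, x=0: formula gives 1, h = 1 ✓
  u=0, v=0, w=0, x=1: formula gives 0, h = 0 ✓
  u=0, v=0, w=1, x=0: formula gives 0, h = 0 ✓
  u=0, v=0, w=1, x=1: formula gives 0, h = 0 ✓
  …and likewise for the remaining 12 rows.
All 16 rows match — the expression computes h exactly.

Yes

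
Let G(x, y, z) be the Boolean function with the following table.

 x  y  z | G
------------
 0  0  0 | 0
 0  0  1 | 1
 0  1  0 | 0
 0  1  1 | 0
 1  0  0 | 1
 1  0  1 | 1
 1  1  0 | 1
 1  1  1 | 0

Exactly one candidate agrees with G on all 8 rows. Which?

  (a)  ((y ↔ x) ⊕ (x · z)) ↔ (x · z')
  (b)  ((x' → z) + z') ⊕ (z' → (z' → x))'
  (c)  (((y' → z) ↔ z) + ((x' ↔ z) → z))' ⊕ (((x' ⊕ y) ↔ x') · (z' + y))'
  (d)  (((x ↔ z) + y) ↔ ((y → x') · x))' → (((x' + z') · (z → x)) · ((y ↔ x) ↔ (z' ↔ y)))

d

(a) disagrees with G on (0,0,1) (formula → 0, table → 1); rule it out.
(b) disagrees with G on (0,1,1) (formula → 1, table → 0); rule it out.
(c) disagrees with G on (0,1,0) (formula → 1, table → 0); rule it out.
(d) is the remaining candidate, and it agrees with G on all 8 inputs.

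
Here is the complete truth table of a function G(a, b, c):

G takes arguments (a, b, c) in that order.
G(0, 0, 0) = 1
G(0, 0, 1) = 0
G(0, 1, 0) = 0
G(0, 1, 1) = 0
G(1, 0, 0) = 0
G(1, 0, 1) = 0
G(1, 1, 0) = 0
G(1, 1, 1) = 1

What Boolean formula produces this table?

G(a, b, c) = ((NOT a AND NOT b) AND NOT c) OR ((a AND b) AND c)

The 1-rows are (0,0,0), (1,1,1). Each contributes one minterm — ¬a·¬b·¬c; a·b·c — and their disjunction is a sum-of-products form of G.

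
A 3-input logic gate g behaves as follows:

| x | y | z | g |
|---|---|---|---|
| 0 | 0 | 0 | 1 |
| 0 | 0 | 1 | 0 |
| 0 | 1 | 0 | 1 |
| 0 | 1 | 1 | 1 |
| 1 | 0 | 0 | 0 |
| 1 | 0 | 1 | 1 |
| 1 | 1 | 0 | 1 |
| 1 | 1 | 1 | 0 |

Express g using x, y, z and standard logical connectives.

g(x, y, z) = NOT ((((NOT x AND NOT y) AND z) OR ((x AND NOT y) AND NOT z)) OR ((x AND y) AND z))

g is 0 on only 3 rows — (0,0,1), (1,0,0), (1,1,1). Writing each as a minterm (¬x·¬y·z, x·¬y·¬z, x·y·z) and OR-ing them characterizes exactly where g=0, so g is the negation of that disjunction.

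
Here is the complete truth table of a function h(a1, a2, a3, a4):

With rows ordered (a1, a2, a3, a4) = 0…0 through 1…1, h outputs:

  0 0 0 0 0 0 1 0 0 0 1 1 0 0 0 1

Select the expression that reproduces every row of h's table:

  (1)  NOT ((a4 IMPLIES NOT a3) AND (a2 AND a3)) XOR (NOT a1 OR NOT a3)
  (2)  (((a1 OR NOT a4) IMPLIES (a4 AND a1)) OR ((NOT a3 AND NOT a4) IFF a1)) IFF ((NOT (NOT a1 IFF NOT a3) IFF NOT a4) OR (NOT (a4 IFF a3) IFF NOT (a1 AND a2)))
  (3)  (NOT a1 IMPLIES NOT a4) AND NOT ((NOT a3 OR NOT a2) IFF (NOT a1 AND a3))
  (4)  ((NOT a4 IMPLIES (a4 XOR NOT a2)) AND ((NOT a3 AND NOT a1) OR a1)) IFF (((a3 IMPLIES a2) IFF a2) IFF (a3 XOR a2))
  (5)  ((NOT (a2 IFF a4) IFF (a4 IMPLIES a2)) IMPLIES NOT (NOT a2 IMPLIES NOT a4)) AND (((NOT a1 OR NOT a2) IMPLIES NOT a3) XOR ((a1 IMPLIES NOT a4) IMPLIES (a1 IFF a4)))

(2) disagrees with h on (0,0,0,0) (formula → 1, table → 0); rule it out.
(3) disagrees with h on (0,0,0,0) (formula → 1, table → 0); rule it out.
(4) disagrees with h on (0,0,0,0) (formula → 1, table → 0); rule it out.
(5) disagrees with h on (0,0,0,1) (formula → 1, table → 0); rule it out.
(1) is the remaining candidate, and it agrees with h on all 16 inputs.

1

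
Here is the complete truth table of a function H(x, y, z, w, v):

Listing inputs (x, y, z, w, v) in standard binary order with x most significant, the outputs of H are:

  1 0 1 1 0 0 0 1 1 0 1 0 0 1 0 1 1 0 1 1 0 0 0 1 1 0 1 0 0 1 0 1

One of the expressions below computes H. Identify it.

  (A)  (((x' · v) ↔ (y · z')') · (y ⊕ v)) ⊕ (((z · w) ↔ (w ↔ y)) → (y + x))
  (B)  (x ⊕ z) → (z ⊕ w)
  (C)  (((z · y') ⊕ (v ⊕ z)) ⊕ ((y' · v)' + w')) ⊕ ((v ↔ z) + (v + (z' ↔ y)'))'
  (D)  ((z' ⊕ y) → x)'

C

(A) disagrees with H on (0,0,0,1,0) (formula → 0, table → 1); rule it out.
(B) disagrees with H on (0,0,0,0,1) (formula → 1, table → 0); rule it out.
(D) disagrees with H on (0,0,0,0,1) (formula → 1, table → 0); rule it out.
Only (C) survives; checking it on all 32 rows confirms it matches H.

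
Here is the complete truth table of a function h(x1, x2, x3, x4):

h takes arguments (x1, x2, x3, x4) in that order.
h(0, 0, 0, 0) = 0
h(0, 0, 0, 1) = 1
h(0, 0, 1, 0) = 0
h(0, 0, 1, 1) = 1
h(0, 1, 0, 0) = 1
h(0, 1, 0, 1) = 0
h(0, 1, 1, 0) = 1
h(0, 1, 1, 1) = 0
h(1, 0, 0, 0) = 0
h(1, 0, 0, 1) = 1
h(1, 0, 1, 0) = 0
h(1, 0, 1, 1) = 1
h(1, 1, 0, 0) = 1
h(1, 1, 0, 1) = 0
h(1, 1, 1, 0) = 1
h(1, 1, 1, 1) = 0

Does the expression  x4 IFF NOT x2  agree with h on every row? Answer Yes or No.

Test each input against both h and the formula:
  x1=0, x2=0, x3=0, x4=0: formula gives 0, h = 0 ✓
  x1=0, x2=0, x3=0, x4=1: formula gives 1, h = 1 ✓
  x1=0, x2=0, x3=1, x4=0: formula gives 0, h = 0 ✓
  x1=0, x2=0, x3=1, x4=1: formula gives 1, h = 1 ✓
  … (the remaining 12 rows also agree.)
All 16 rows match — the expression computes h exactly.

Yes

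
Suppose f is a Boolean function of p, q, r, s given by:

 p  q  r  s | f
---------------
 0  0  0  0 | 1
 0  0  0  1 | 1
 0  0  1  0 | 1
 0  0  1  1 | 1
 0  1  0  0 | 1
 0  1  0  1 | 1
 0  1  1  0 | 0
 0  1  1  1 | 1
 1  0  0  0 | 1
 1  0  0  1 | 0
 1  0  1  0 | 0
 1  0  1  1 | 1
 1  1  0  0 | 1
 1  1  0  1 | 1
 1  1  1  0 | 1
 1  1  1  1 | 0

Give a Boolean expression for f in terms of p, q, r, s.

The 0-rows are (0,1,1,0), (1,0,0,1), (1,0,1,0), (1,1,1,1). Take each as a conjunction (¬p·q·r·¬s, p·¬q·¬r·s, p·¬q·r·¬s, p·q·r·s), form their disjunction, and complement — that gives a formula that is 1 everywhere f is.

f(p, q, r, s) = ~((((((~p & q) & r) & ~s) | (((p & ~q) & ~r) & s)) | (((p & ~q) & r) & ~s)) | (((p & q) & r) & s))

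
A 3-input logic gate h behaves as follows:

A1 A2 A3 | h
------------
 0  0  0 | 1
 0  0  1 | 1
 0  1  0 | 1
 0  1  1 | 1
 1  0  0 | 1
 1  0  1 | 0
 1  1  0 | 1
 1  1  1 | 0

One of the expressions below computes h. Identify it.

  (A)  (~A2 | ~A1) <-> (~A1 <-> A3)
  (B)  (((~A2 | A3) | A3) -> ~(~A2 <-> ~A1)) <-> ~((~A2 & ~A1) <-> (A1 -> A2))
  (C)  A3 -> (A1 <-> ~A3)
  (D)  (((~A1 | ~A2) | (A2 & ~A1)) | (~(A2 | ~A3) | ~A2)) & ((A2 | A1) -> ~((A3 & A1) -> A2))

(A) disagrees with h on (0,0,0) (formula → 0, table → 1); rule it out.
(B) disagrees with h on (1,0,0) (formula → 0, table → 1); rule it out.
(D) disagrees with h on (0,1,0) (formula → 0, table → 1); rule it out.
(C) is the remaining candidate, and it agrees with h on all 8 inputs.

C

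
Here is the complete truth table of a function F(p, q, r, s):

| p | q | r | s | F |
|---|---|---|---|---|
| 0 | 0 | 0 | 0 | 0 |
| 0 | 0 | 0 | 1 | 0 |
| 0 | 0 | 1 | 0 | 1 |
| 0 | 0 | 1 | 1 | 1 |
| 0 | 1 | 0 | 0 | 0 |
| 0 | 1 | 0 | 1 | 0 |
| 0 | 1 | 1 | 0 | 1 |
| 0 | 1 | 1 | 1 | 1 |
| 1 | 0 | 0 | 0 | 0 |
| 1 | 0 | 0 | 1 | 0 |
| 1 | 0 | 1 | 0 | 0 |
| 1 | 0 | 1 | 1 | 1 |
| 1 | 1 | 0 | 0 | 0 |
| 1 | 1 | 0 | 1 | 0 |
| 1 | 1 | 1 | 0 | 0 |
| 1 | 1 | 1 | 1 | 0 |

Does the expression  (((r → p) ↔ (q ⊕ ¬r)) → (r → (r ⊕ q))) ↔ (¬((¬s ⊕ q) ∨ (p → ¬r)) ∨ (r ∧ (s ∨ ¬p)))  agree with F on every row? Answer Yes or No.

Yes

Check the formula against F row by row:
  p=0, q=0, r=0, s=0: formula gives 0, F = 0 ✓
  p=0, q=0, r=0, s=1: formula gives 0, F = 0 ✓
  p=0, q=0, r=1, s=0: formula gives 1, F = 1 ✓
  p=0, q=0, r=1, s=1: formula gives 1, F = 1 ✓
  …and likewise for the remaining 12 rows.
All 16 rows match — the expression computes F exactly.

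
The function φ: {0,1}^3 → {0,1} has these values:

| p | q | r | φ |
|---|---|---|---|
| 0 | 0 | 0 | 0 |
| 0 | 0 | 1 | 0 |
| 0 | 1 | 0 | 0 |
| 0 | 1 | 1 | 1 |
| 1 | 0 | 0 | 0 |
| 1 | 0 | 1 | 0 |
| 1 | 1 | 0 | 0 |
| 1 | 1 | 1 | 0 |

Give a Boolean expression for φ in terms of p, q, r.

φ(p, q, r) = (¬p ∧ q) ∧ r

φ is 1 on exactly one input, (0,1,1), whose minterm is ¬p·q·r. So φ is just that conjunction.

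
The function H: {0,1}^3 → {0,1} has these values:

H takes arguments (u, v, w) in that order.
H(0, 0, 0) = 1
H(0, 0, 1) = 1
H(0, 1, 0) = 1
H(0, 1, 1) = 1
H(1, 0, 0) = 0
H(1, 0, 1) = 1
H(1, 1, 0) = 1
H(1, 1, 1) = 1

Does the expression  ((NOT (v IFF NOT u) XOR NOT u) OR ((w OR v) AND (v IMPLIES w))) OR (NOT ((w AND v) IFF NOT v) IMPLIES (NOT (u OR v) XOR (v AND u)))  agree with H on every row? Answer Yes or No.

Test each input against both H and the formula:
  u=0, v=0, w=0: formula gives 1, H = 1 ✓
  u=0, v=0, w=1: formula gives 1, H = 1 ✓
  u=0, v=1, w=0: formula gives 1, H = 1 ✓
  u=0, v=1, w=1: formula gives 1, H = 1 ✓
  u=1, v=0, w=0: formula gives 0, H = 0 ✓
  …and likewise for the remaining 3 rows.
No disagreement on any input; they are logically equivalent.

Yes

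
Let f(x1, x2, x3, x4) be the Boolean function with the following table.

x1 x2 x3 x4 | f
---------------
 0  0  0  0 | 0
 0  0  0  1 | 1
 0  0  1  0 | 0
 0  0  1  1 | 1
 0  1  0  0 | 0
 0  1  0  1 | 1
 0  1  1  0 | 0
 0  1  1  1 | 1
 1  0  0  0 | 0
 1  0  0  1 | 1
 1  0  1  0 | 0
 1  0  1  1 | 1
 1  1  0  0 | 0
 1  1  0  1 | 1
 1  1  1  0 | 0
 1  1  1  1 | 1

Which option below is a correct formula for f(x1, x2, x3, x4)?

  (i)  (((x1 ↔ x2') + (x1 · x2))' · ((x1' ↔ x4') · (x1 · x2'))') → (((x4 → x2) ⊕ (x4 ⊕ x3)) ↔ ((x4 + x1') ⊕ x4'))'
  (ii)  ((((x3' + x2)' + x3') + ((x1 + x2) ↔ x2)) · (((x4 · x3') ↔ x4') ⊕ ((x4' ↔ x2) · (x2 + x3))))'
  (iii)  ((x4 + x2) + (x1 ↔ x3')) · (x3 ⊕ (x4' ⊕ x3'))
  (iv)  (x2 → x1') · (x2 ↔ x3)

iii

(i): at (0,0,0,0) it gives 1, but f = 0 — eliminated.
(ii): at (0,0,0,0) it gives 1, but f = 0 — eliminated.
(iv): at (0,0,0,0) it gives 1, but f = 0 — eliminated.
That leaves (iii). Evaluating it on every row reproduces the table of f exactly.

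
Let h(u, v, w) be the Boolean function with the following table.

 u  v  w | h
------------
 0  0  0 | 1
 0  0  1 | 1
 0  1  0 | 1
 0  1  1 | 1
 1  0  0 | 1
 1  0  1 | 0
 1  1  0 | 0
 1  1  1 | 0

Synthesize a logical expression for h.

h(u, v, w) = ¬((((u ∧ ¬v) ∧ w) ∨ ((u ∧ v) ∧ ¬w)) ∨ ((u ∧ v) ∧ w))

h is 0 on only 3 rows — (1,0,1), (1,1,0), (1,1,1). Writing each as a minterm (u·¬v·w, u·v·¬w, u·v·w) and OR-ing them characterizes exactly where h=0, so h is the negation of that disjunction.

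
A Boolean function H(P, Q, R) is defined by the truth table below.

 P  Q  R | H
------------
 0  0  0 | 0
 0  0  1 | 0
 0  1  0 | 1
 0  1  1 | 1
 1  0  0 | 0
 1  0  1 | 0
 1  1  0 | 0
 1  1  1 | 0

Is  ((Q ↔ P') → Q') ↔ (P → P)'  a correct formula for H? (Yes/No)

Check the formula against H row by row:
  P=0, Q=0, R=0: formula gives 0, H = 0 ✓
  P=0, Q=0, R=1: formula gives 0, H = 0 ✓
  P=0, Q=1, R=0: formula gives 1, H = 1 ✓
  P=0, Q=1, R=1: formula gives 1, H = 1 ✓
  P=1, Q=0, R=0: formula gives 0, H = 0 ✓
  …and likewise for the remaining 3 rows.
All 8 rows match — the expression computes H exactly.

Yes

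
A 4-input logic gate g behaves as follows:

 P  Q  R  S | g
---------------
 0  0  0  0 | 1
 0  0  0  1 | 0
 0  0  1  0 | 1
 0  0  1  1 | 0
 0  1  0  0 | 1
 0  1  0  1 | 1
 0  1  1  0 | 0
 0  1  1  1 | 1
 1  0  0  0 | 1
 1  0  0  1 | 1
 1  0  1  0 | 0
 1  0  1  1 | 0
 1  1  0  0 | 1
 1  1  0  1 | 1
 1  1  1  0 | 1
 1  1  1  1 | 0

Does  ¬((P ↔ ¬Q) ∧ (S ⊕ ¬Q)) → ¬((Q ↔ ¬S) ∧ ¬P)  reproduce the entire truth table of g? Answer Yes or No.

Evaluate ¬((P ↔ ¬Q) ∧ (S ⊕ ¬Q)) → ¬((Q ↔ ¬S) ∧ ¬P) on each row and compare to g:
  P=0, Q=0, R=0, S=0: formula gives 1, g = 1 ✓
  P=0, Q=0, R=0, S=1: formula gives 0, g = 0 ✓
  P=0, Q=0, R=1, S=0: formula gives 1, g = 1 ✓
  P=0, Q=0, R=1, S=1: formula gives 0, g = 0 ✓
  P=0, Q=1, R=0, S=0: formula gives 0, but g = 1 ✗
Since they disagree at (0,1,0,0), the expression is not a correct formula for g.

No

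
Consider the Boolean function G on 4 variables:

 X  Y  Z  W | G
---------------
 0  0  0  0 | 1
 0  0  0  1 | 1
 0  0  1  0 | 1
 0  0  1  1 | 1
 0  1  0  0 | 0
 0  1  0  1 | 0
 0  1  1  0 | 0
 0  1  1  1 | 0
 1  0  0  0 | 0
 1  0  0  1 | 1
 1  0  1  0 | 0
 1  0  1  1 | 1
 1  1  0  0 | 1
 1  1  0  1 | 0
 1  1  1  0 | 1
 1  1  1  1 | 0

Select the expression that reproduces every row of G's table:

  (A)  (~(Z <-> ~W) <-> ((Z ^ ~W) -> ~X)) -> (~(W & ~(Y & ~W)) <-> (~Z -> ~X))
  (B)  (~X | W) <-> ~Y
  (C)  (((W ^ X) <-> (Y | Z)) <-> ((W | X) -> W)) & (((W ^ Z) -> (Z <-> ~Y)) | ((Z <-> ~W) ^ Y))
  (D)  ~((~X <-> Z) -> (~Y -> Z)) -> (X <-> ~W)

B

(A): at (0,0,1,1) it gives 0, but G = 1 — eliminated.
(C): at (0,0,0,1) it gives 0, but G = 1 — eliminated.
(D): at (0,1,0,0) it gives 1, but G = 0 — eliminated.
(B) is the remaining candidate, and it agrees with G on all 16 inputs.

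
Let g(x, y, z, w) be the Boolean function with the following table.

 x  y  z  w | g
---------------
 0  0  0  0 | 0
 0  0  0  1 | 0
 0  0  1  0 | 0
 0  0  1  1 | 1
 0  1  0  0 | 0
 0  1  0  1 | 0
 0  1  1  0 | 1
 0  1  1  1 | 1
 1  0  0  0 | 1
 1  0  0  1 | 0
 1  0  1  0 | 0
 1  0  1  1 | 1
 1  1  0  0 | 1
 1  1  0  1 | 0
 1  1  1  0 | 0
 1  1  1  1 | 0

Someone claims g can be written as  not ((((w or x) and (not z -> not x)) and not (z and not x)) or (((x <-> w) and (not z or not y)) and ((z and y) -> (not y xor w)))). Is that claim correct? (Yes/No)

No

Evaluate not ((((w or x) and (not z -> not x)) and not (z and not x)) or (((x <-> w) and (not z or not y)) and ((z and y) -> (not y xor w)))) on each row and compare to g:
  x=0, y=0, z=0, w=0: formula gives 0, g = 0 ✓
  x=0, y=0, z=0, w=1: formula gives 0, g = 0 ✓
  x=0, y=0, z=1, w=0: formula gives 0, g = 0 ✓
  x=0, y=0, z=1, w=1: formula gives 1, g = 1 ✓
  …
  x=1, y=0, z=1, w=1: formula gives 0, but g = 1 ✗
A single disagreement suffices: at (1,0,1,1) they differ, so the formula does not compute g.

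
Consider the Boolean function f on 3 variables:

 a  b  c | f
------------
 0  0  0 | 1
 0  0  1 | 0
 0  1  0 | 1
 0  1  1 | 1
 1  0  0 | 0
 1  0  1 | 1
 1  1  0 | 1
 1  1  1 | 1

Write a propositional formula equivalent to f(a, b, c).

The 0-rows are (0,0,1), (1,0,0). Take each as a conjunction (¬a·¬b·c, a·¬b·¬c), form their disjunction, and complement — that gives a formula that is 1 everywhere f is.

f(a, b, c) = (((a' · b') · c) + ((a · b') · c'))'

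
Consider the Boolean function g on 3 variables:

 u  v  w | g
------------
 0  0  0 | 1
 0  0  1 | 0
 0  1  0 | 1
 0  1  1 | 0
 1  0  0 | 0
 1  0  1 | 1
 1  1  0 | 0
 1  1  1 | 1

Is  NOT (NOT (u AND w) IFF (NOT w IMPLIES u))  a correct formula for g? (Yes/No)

Yes

Evaluate NOT (NOT (u AND w) IFF (NOT w IMPLIES u)) on each row and compare to g:
  u=0, v=0, w=0: formula gives 1, g = 1 ✓
  u=0, v=0, w=1: formula gives 0, g = 0 ✓
  u=0, v=1, w=0: formula gives 1, g = 1 ✓
  u=0, v=1, w=1: formula gives 0, g = 0 ✓
  u=1, v=0, w=0: formula gives 0, g = 0 ✓
  … (the remaining 3 rows also agree.)
All 8 rows match — the expression computes g exactly.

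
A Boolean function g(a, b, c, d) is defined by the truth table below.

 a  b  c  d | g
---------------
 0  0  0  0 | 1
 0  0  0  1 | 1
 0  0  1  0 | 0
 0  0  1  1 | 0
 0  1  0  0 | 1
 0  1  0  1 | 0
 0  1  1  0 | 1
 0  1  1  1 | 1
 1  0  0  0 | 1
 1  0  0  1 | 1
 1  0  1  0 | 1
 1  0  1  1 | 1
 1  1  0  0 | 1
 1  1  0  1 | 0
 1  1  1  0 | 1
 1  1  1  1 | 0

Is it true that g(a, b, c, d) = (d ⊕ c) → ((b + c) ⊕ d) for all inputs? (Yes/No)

No

Test each input against both g and the formula:
  a=0, b=0, c=0, d=0: formula gives 1, g = 1 ✓
  a=0, b=0, c=0, d=1: formula gives 1, g = 1 ✓
  a=0, b=0, c=1, d=0: formula gives 1, but g = 0 ✗
Row (0,0,1,0) is a counterexample, so the formula is not equivalent to g.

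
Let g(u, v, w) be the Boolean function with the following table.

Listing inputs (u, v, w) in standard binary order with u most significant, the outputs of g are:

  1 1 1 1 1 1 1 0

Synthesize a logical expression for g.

The output is 0 only when every input is 1 — NAND of all inputs.

g(u, v, w) = ~((u & v) & w)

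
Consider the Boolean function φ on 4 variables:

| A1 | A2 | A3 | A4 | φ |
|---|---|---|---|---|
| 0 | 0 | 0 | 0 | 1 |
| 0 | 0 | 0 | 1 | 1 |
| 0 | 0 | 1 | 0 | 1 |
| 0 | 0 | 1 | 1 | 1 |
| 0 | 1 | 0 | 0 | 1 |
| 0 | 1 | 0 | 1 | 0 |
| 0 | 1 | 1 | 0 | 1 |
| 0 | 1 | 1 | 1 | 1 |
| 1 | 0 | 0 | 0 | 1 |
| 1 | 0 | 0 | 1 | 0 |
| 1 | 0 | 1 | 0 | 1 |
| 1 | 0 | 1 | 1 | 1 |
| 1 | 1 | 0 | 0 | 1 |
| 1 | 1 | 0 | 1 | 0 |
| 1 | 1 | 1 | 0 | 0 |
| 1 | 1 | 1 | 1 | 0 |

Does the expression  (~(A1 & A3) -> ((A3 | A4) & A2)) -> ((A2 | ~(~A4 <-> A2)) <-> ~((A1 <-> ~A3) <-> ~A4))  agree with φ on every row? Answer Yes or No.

Check the formula against φ row by row:
  A1=0, A2=0, A3=0, A4=0: formula gives 1, φ = 1 ✓
  A1=0, A2=0, A3=0, A4=1: formula gives 1, φ = 1 ✓
  A1=0, A2=0, A3=1, A4=0: formula gives 1, φ = 1 ✓
  A1=0, A2=0, A3=1, A4=1: formula gives 1, φ = 1 ✓
  …
  A1=0, A2=1, A3=1, A4=0: formula gives 0, but φ = 1 ✗
Since they disagree at (0,1,1,0), the expression is not a correct formula for φ.

No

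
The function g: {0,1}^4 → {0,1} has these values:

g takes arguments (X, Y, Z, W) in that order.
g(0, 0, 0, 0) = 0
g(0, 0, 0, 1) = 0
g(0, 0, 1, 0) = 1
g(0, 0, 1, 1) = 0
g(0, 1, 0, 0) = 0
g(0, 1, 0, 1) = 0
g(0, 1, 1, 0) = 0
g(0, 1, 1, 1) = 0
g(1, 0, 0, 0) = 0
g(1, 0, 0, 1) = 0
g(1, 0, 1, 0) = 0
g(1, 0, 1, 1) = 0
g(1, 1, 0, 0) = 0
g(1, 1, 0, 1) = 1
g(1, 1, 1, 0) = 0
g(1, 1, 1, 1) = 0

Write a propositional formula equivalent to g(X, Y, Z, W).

g(X, Y, Z, W) = (((not X and not Y) and Z) and not W) or (((X and Y) and not Z) and W)

g=1 on 2 inputs: (0,0,1,0), (1,1,0,1). Reading each as a conjunction of literals (¬X·¬Y·Z·¬W, X·Y·¬Z·W) and taking the OR gives the canonical DNF.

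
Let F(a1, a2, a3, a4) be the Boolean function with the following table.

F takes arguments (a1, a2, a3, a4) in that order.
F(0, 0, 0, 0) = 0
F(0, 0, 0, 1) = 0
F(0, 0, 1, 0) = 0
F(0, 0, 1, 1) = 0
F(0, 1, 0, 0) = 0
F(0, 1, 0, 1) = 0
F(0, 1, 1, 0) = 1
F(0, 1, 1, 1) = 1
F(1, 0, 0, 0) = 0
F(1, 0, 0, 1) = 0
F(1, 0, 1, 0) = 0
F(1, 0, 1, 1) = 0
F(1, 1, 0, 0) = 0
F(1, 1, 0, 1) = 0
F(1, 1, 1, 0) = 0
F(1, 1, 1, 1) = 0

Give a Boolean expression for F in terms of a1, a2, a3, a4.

Collect the rows where F=1 — (0,1,1,0), (0,1,1,1) — and write one minterm per row: ¬a1·a2·a3·¬a4, ¬a1·a2·a3·a4. Their union (logical OR) reproduces the table exactly.

F(a1, a2, a3, a4) = (((not a1 and a2) and a3) and not a4) or (((not a1 and a2) and a3) and a4)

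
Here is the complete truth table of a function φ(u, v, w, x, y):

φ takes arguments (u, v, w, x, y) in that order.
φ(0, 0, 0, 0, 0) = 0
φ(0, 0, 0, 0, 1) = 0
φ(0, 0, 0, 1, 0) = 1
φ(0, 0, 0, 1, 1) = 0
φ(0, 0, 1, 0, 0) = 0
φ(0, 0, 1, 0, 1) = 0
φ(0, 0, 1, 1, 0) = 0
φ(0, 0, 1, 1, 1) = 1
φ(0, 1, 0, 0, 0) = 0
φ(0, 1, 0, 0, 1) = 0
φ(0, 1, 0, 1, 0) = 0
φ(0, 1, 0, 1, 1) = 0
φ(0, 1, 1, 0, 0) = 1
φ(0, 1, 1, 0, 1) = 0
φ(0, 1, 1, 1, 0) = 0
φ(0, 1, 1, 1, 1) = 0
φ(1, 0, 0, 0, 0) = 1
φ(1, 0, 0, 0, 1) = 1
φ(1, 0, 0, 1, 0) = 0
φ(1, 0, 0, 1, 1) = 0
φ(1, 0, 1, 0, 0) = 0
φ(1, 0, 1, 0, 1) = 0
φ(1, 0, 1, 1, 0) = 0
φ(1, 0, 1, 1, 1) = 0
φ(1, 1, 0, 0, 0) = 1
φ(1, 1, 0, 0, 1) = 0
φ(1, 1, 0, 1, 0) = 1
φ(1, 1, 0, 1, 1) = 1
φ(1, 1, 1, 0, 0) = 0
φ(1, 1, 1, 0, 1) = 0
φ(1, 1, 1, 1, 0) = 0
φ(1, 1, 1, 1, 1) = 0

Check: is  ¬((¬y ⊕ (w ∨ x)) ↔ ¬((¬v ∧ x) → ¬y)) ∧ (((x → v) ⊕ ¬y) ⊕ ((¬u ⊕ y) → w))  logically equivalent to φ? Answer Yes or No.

Test each input against both φ and the formula:
  u=0, v=0, w=0, x=0, y=0: formula gives 0, φ = 0 ✓
  u=0, v=0, w=0, x=0, y=1: formula gives 0, φ = 0 ✓
  u=0, v=0, w=0, x=1, y=0: formula gives 0, but φ = 1 ✗
A single disagreement suffices: at (0,0,0,1,0) they differ, so the formula does not compute φ.

No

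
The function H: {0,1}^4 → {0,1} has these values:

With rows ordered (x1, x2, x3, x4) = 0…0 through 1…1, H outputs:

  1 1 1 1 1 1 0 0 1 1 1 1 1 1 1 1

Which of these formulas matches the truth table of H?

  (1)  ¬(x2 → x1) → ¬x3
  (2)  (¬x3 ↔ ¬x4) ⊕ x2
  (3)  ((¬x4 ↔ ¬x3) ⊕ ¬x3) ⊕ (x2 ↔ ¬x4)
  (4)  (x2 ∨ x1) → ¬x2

(2) fails at (0,0,0,1): the formula yields 0, H is 1.
(3) fails at (0,0,0,0): the formula yields 0, H is 1.
(4) fails at (0,1,0,0): the formula yields 0, H is 1.
Only (1) survives; checking it on all 16 rows confirms it matches H.

1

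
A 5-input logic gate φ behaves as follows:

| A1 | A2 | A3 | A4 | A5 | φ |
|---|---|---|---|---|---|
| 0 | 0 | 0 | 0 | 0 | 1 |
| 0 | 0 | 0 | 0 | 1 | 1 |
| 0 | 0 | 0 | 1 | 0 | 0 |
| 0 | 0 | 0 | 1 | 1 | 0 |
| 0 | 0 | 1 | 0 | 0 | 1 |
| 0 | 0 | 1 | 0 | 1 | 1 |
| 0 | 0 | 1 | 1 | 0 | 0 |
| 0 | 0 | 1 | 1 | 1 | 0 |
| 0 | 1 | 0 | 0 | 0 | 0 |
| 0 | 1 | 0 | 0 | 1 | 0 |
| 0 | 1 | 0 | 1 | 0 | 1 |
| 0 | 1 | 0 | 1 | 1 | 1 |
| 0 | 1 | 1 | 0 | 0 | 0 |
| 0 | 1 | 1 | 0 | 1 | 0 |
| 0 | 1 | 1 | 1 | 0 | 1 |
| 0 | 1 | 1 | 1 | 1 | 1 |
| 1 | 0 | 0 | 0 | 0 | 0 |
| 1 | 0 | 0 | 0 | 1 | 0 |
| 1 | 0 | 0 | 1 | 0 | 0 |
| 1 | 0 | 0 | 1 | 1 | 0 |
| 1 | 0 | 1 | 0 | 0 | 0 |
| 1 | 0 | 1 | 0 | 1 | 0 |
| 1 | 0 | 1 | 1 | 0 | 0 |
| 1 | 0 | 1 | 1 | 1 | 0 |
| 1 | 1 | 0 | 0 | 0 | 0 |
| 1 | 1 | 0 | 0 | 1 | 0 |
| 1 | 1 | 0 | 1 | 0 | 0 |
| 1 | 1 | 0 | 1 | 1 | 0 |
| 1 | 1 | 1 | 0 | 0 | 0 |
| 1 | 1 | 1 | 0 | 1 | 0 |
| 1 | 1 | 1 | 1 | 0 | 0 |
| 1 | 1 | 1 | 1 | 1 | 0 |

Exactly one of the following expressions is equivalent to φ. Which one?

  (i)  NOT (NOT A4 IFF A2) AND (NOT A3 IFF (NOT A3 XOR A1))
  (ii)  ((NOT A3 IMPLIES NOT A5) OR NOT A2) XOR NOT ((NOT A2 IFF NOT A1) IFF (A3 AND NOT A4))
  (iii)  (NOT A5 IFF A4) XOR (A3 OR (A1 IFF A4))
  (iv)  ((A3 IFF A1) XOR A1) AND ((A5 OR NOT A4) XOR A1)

(ii) fails at (0,0,0,0,0): the formula yields 0, φ is 1.
(iii) fails at (0,0,0,0,1): the formula yields 0, φ is 1.
(iv) fails at (0,0,0,1,1): the formula yields 1, φ is 0.
That leaves (i). Evaluating it on every row reproduces the table of φ exactly.

i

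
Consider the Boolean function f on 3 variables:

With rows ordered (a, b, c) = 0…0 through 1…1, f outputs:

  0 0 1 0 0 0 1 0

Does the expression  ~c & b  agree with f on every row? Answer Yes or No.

Check the formula against f row by row:
  a=0, b=0, c=0: formula gives 0, f = 0 ✓
  a=0, b=0, c=1: formula gives 0, f = 0 ✓
  a=0, b=1, c=0: formula gives 1, f = 1 ✓
  a=0, b=1, c=1: formula gives 0, f = 0 ✓
  a=1, b=0, c=0: formula gives 0, f = 0 ✓
  …and likewise for the remaining 3 rows.
No disagreement on any input; they are logically equivalent.

Yes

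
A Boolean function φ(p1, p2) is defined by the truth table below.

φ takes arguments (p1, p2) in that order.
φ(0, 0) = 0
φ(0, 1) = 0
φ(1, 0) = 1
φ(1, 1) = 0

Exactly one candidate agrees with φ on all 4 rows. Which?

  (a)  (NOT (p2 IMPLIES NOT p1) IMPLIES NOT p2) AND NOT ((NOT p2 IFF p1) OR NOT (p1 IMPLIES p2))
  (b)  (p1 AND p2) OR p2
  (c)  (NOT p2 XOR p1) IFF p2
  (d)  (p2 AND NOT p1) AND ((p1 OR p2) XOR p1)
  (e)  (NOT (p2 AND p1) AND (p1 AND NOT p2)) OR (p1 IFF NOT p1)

(a) fails at (0,0): the formula yields 1, φ is 0.
(b) fails at (0,1): the formula yields 1, φ is 0.
(c) fails at (1,1): the formula yields 1, φ is 0.
(d) fails at (0,1): the formula yields 1, φ is 0.
(e) is the remaining candidate, and it agrees with φ on all 4 inputs.

e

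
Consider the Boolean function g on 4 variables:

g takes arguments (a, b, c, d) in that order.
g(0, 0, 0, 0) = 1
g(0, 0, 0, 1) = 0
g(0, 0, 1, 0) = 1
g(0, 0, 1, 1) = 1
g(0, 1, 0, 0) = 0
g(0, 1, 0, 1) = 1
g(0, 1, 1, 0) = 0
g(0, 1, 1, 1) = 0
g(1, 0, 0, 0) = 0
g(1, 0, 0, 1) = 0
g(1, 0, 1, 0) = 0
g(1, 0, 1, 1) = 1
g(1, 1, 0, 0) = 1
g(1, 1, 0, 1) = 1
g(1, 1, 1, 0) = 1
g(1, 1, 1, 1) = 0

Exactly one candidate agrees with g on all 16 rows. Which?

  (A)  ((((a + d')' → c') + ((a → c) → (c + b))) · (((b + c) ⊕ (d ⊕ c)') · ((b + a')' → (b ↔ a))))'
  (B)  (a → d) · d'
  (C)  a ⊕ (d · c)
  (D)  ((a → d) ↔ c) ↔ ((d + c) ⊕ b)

(A) fails at (0,0,0,0): the formula yields 0, g is 1.
(B) fails at (0,0,1,1): the formula yields 0, g is 1.
(C) fails at (0,0,0,0): the formula yields 0, g is 1.
(D) is the remaining candidate, and it agrees with g on all 16 inputs.

D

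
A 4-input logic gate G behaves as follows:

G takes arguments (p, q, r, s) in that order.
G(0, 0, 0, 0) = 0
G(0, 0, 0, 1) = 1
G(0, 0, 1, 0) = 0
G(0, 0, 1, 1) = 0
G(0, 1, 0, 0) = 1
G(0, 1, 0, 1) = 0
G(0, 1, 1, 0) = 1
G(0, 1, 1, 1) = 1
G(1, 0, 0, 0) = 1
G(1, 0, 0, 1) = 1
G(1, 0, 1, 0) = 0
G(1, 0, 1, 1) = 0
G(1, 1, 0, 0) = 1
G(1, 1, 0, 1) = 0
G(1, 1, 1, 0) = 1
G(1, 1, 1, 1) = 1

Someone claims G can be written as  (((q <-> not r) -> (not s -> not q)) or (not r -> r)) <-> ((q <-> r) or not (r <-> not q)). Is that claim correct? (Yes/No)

No

Check the formula against G row by row:
  p=0, q=0, r=0, s=0: formula gives 1, but G = 0 ✗
Since they disagree at (0,0,0,0), the expression is not a correct formula for G.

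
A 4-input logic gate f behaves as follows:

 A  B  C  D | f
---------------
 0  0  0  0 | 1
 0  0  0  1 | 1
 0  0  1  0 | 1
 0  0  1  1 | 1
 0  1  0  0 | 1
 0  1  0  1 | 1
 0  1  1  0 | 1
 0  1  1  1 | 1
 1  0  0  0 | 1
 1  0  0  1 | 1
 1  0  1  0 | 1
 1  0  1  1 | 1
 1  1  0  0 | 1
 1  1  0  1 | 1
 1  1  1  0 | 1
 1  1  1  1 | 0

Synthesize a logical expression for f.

The output is 0 only when every input is 1 — NAND of all inputs.

f(A, B, C, D) = NOT (((A AND B) AND C) AND D)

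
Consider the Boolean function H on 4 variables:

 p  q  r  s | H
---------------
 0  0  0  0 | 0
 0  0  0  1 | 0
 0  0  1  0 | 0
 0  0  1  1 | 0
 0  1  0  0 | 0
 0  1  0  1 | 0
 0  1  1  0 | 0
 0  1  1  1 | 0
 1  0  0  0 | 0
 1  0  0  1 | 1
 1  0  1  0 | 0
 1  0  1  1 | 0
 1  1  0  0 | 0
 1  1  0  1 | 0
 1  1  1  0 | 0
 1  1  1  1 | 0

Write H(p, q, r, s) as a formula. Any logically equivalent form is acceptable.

H is 1 on exactly one input, (1,0,0,1), whose minterm is p·¬q·¬r·s. So H is just that conjunction.

H(p, q, r, s) = ((p ∧ ¬q) ∧ ¬r) ∧ s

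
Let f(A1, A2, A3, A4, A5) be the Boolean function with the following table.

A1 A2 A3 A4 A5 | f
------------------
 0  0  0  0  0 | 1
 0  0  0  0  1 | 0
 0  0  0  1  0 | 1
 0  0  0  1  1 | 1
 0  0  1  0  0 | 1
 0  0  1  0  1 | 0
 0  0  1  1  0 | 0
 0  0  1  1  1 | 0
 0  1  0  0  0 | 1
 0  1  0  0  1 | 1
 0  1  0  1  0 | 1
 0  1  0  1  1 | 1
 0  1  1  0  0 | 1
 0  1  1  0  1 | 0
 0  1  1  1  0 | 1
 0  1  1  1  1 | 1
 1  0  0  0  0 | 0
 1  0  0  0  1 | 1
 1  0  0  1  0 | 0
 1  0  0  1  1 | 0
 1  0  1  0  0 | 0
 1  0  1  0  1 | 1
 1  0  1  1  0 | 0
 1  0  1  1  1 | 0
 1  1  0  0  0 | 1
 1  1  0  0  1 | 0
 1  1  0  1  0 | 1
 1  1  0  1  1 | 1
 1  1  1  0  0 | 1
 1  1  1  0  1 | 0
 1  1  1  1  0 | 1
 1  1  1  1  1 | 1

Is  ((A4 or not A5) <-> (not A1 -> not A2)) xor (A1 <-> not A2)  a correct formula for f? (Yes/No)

Check the formula against f row by row:
  A1=0, A2=0, A3=0, A4=0, A5=0: formula gives 1, f = 1 ✓
  A1=0, A2=0, A3=0, A4=0, A5=1: formula gives 0, f = 0 ✓
  A1=0, A2=0, A3=0, A4=1, A5=0: formula gives 1, f = 1 ✓
  A1=0, A2=0, A3=0, A4=1, A5=1: formula gives 1, f = 1 ✓
  …
  A1=0, A2=0, A3=1, A4=1, A5=0: formula gives 1, but f = 0 ✗
Since they disagree at (0,0,1,1,0), the expression is not a correct formula for f.

No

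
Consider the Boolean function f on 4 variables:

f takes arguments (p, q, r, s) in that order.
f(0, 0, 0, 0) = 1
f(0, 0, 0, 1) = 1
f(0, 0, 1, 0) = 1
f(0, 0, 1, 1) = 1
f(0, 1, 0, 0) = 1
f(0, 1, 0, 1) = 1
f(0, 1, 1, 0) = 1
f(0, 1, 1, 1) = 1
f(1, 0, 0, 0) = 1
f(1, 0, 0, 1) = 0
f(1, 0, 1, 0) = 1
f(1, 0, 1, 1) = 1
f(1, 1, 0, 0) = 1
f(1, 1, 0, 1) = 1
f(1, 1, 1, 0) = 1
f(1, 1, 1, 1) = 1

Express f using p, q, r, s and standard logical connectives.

f(p, q, r, s) = (((p · q') · r') · s)'

f is 0 on exactly one input, (1,0,0,1), whose minterm is p·¬q·¬r·s. So f is the negation of that single conjunction.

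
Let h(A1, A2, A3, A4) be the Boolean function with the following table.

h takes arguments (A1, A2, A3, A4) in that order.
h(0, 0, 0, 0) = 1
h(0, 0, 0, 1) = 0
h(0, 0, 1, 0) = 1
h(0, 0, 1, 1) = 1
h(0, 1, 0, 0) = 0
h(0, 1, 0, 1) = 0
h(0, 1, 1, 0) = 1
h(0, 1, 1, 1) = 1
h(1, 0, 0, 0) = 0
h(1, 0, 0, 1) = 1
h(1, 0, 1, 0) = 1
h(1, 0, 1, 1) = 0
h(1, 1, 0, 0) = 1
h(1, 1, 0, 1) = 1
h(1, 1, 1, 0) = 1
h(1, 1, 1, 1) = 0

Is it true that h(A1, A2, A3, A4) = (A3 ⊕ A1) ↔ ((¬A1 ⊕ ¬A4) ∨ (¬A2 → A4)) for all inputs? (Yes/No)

No

Evaluate (A3 ⊕ A1) ↔ ((¬A1 ⊕ ¬A4) ∨ (¬A2 → A4)) on each row and compare to h:
  A1=0, A2=0, A3=0, A4=0: formula gives 1, h = 1 ✓
  A1=0, A2=0, A3=0, A4=1: formula gives 0, h = 0 ✓
  A1=0, A2=0, A3=1, A4=0: formula gives 0, but h = 1 ✗
Since they disagree at (0,0,1,0), the expression is not a correct formula for h.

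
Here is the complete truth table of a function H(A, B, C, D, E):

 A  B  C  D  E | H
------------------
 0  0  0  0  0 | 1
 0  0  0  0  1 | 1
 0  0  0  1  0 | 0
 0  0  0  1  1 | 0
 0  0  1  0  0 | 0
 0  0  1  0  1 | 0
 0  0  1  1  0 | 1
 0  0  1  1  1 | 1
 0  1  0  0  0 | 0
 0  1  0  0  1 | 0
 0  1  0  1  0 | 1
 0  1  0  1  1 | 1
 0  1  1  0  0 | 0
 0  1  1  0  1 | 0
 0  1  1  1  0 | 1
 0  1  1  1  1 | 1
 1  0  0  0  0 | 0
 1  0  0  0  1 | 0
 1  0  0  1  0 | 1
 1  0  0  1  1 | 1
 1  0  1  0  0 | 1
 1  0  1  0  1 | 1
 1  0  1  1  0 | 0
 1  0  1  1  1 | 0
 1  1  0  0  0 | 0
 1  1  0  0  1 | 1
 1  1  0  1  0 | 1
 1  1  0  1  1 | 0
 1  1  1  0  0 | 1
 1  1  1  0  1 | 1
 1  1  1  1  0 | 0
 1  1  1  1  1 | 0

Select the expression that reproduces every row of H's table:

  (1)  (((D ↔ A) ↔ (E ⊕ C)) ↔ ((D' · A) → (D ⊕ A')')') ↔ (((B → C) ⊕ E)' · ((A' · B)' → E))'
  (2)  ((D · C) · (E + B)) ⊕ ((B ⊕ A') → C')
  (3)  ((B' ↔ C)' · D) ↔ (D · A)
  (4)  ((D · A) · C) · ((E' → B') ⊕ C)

1

(2) fails at (0,0,0,1,0): the formula yields 1, H is 0.
(3) fails at (0,0,1,0,0): the formula yields 1, H is 0.
(4) fails at (0,0,0,0,0): the formula yields 0, H is 1.
Only (1) survives; checking it on all 32 rows confirms it matches H.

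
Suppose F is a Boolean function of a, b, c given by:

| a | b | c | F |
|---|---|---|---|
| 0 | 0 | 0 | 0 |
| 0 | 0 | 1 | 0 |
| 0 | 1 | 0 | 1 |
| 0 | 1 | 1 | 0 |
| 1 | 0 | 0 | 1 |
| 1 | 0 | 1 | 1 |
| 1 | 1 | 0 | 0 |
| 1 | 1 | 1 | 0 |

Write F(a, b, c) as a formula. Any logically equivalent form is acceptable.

F(a, b, c) = (((¬a ∧ b) ∧ ¬c) ∨ ((a ∧ ¬b) ∧ ¬c)) ∨ ((a ∧ ¬b) ∧ c)

The 1-rows are (0,1,0), (1,0,0), (1,0,1). Each contributes one minterm — ¬a·b·¬c; a·¬b·¬c; a·¬b·c — and their disjunction is a sum-of-products form of F.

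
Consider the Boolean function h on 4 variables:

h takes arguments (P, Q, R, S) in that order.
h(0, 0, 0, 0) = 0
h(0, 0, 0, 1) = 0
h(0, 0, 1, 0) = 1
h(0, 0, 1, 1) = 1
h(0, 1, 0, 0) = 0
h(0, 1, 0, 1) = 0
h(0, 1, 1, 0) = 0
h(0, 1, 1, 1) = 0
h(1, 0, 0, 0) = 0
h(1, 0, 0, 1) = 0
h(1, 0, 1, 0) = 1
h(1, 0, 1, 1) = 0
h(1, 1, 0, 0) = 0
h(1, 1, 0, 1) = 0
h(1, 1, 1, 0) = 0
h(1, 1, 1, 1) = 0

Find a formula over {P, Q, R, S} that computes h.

The 1-rows are (0,0,1,0), (0,0,1,1), (1,0,1,0). Each contributes one minterm — ¬P·¬Q·R·¬S; ¬P·¬Q·R·S; P·¬Q·R·¬S — and their disjunction is a sum-of-products form of h.

h(P, Q, R, S) = ((((not P and not Q) and R) and not S) or (((not P and not Q) and R) and S)) or (((P and not Q) and R) and not S)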